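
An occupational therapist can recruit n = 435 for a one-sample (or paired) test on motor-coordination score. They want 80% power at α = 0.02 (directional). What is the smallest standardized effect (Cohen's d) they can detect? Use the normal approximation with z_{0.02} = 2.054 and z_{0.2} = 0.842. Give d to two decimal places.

For a single sample (or paired design) of n = 435: d_min = (z_{α} + z_β)/√n.
z-sum = 2.054 + 0.842 = 2.896.
d_min = 2.896 / √435 = 2.896 / 20.857 = 0.139.

d_min ≈ 0.14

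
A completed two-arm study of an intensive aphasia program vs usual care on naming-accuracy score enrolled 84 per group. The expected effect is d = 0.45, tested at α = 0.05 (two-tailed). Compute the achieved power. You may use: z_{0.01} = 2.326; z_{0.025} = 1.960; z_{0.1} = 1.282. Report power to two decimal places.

For two equal groups, power = Φ(d·√(n/2) − z_{α/2}).
d·√(n/2) = 0.45 × √(84/2) = 0.45 × 6.481 = 2.916.
z_β = 2.916 − 1.960 = 0.956.
Power = Φ(0.956) = 0.831.

power ≈ 0.83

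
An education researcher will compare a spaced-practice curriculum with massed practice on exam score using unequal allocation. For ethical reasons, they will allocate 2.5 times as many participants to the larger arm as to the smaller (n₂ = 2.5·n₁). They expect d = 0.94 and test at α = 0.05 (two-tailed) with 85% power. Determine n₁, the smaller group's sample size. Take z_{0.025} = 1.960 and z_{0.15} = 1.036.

With allocation ratio k = n₂/n₁ = 2.5, Var(x̄₁−x̄₂) = σ²(1/n₁ + 1/(k·n₁)) = σ²·(k+1)/(k·n₁).
So n₁ = (1 + 1/k)·((z_{α/2} + z_β)/d)² = 1.400 × (2.996/0.94)².
n₁ = 1.400 × 10.16 = 14.2.
Round up: n₁ = 15, giving n₂ = ⌈2.5 × 15⌉ = ⌈37.5⌉ = 38.

n₁ = 15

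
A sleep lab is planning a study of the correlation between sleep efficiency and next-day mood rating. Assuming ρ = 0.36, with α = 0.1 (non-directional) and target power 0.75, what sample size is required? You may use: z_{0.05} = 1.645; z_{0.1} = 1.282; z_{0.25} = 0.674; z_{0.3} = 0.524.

n = 41

Fisher's z: C = ½·ln((1+r)/(1−r)) = ½·ln(2.1250) = 0.3769.
n = ((z_{α/2} + z_β)/C)² + 3.
(1.645 + 0.674) / 0.3769 = 2.319 / 0.3769 = 6.153.
n = 6.153² + 3 = 37.86 + 3 = 40.9.
Round up.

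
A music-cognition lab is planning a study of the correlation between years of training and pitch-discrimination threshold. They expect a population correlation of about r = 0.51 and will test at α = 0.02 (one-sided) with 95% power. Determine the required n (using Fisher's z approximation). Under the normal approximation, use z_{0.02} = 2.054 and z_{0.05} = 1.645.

n = 47

Fisher's z: C = ½·ln((1+r)/(1−r)) = ½·ln(3.0816) = 0.5627.
n = ((z_{α} + z_β)/C)² + 3.
(2.054 + 1.645) / 0.5627 = 3.699 / 0.5627 = 6.574.
n = 6.574² + 3 = 43.21 + 3 = 46.2.
Round up.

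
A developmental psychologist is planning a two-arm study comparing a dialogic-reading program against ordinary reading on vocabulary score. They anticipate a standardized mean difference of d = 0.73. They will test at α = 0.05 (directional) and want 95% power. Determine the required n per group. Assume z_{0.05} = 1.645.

n = 41 per group

For two independent groups with equal n: n = 2·((z_{α} + z_β) / d)².
z_{α} + z_β = 1.645 + 1.645 = 3.290.
n = 2 × (3.290 / 0.73)² = 2 × 4.507² = 2 × 20.31 = 40.6.
Round up to the next whole participant.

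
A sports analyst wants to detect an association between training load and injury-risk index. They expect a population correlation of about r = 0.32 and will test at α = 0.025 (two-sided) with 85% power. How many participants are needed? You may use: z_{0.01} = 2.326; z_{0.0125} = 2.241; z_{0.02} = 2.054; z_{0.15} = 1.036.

Fisher's z: C = ½·ln((1+r)/(1−r)) = ½·ln(1.9412) = 0.3316.
n = ((z_{α/2} + z_β)/C)² + 3.
(2.241 + 1.036) / 0.3316 = 3.277 / 0.3316 = 9.882.
n = 9.882² + 3 = 97.66 + 3 = 100.7.
Round up.

n = 101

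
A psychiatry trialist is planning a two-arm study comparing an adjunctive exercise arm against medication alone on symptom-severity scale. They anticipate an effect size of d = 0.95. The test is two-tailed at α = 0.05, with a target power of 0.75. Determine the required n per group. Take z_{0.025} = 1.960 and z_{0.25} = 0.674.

For two independent groups with equal n: n = 2·((z_{α/2} + z_β) / d)².
z_{α/2} + z_β = 1.960 + 0.674 = 2.634.
n = 2 × (2.634 / 0.95)² = 2 × 2.773² = 2 × 7.69 = 15.4.
Round up to the next whole participant.

n = 16 per group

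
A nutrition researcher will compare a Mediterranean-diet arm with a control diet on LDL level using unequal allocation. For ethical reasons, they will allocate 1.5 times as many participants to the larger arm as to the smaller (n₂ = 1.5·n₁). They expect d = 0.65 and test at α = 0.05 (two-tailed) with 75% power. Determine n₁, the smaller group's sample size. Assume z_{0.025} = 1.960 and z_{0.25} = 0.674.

With allocation ratio k = n₂/n₁ = 1.5, Var(x̄₁−x̄₂) = σ²(1/n₁ + 1/(k·n₁)) = σ²·(k+1)/(k·n₁).
So n₁ = (1 + 1/k)·((z_{α/2} + z_β)/d)² = 1.667 × (2.634/0.65)².
n₁ = 1.667 × 16.42 = 27.4.
Round up: n₁ = 28, giving n₂ = 1.5 × 28 = 42.

n₁ = 28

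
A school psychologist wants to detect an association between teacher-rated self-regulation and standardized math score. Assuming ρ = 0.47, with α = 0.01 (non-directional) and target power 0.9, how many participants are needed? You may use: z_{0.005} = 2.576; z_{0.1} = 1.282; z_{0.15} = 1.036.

Fisher's z: C = ½·ln((1+r)/(1−r)) = ½·ln(2.7736) = 0.5101.
n = ((z_{α/2} + z_β)/C)² + 3.
(2.576 + 1.282) / 0.5101 = 3.858 / 0.5101 = 7.563.
n = 7.563² + 3 = 57.20 + 3 = 60.2.
Round up.

n = 61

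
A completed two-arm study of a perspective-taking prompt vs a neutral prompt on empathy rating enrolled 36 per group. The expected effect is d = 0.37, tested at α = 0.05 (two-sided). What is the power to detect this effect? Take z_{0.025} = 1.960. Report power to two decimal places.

power ≈ 0.35

For two equal groups, power = Φ(d·√(n/2) − z_{α/2}).
d·√(n/2) = 0.37 × √(36/2) = 0.37 × 4.243 = 1.570.
z_β = 1.570 − 1.960 = -0.390.
Power = Φ(-0.390) = 0.348.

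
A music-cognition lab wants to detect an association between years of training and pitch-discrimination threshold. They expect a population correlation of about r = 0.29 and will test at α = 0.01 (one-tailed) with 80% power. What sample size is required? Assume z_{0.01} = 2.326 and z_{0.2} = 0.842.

n = 116

Fisher's z: C = ½·ln((1+r)/(1−r)) = ½·ln(1.8169) = 0.2986.
n = ((z_{α} + z_β)/C)² + 3.
(2.326 + 0.842) / 0.2986 = 3.168 / 0.2986 = 10.610.
n = 10.610² + 3 = 112.56 + 3 = 115.6.
Round up.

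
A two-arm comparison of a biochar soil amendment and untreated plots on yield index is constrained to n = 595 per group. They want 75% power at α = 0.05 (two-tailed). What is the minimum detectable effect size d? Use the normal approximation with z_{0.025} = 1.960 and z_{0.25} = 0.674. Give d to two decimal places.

For two independent groups of n = 595 each: d_min = (z_{α/2} + z_β)·√(2/n).
z-sum = 1.960 + 0.674 = 2.634.
d_min = 2.634 × √(2/595) = 2.634 × 0.0580 = 0.153.

d_min ≈ 0.15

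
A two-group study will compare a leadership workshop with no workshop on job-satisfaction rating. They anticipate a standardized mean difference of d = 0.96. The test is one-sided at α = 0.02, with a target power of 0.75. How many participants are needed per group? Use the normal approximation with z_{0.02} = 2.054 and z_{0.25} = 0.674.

For two independent groups with equal n: n = 2·((z_{α} + z_β) / d)².
z_{α} + z_β = 2.054 + 0.674 = 2.728.
n = 2 × (2.728 / 0.96)² = 2 × 2.842² = 2 × 8.08 = 16.2.
Round up to the next whole participant.

n = 17 per group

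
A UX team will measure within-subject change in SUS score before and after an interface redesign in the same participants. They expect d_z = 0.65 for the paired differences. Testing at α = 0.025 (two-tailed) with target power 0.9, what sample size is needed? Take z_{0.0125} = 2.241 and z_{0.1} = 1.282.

For a paired (one-sample on differences) test: n = ((z_{α/2} + z_β) / d)².
z_{α/2} + z_β = 2.241 + 1.282 = 3.523.
n = (3.523 / 0.65)² = 5.420² = 29.38.
Round up.

n = 30 pairs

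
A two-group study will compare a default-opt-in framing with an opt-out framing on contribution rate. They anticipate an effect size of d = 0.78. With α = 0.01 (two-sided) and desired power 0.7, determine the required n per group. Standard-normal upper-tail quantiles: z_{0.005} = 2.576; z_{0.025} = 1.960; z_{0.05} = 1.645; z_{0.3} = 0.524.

n = 32 per group

For two independent groups with equal n: n = 2·((z_{α/2} + z_β) / d)².
z_{α/2} + z_β = 2.576 + 0.524 = 3.100.
n = 2 × (3.100 / 0.78)² = 2 × 3.974² = 2 × 15.80 = 31.6.
Round up to the next whole participant.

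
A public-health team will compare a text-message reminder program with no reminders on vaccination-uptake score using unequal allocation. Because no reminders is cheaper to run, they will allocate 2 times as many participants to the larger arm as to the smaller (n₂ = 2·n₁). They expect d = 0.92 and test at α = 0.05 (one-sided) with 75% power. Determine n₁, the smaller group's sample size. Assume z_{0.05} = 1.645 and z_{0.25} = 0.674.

With allocation ratio k = n₂/n₁ = 2, Var(x̄₁−x̄₂) = σ²(1/n₁ + 1/(k·n₁)) = σ²·(k+1)/(k·n₁).
So n₁ = (1 + 1/k)·((z_{α} + z_β)/d)² = 1.500 × (2.319/0.92)².
n₁ = 1.500 × 6.35 = 9.5.
Round up: n₁ = 10, giving n₂ = 2 × 10 = 20.

n₁ = 10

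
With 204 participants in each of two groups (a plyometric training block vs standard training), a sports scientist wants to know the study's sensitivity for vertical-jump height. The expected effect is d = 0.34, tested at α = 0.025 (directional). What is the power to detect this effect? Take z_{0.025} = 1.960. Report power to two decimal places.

For two equal groups, power = Φ(d·√(n/2) − z_{α}).
d·√(n/2) = 0.34 × √(204/2) = 0.34 × 10.100 = 3.434.
z_β = 3.434 − 1.960 = 1.474.
Power = Φ(1.474) = 0.930.

power ≈ 0.93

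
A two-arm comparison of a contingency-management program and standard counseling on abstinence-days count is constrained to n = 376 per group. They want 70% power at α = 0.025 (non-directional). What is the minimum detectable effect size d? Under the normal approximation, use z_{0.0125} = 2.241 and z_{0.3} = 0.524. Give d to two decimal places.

For two independent groups of n = 376 each: d_min = (z_{α/2} + z_β)·√(2/n).
z-sum = 2.241 + 0.524 = 2.765.
d_min = 2.765 × √(2/376) = 2.765 × 0.0729 = 0.202.

d_min ≈ 0.20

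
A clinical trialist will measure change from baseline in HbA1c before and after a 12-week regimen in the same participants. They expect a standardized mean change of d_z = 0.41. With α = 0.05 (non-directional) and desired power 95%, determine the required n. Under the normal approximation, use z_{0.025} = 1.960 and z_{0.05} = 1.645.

n = 78 pairs

For a paired (one-sample on differences) test: n = ((z_{α/2} + z_β) / d)².
z_{α/2} + z_β = 1.960 + 1.645 = 3.605.
n = (3.605 / 0.41)² = 8.793² = 77.31.
Round up.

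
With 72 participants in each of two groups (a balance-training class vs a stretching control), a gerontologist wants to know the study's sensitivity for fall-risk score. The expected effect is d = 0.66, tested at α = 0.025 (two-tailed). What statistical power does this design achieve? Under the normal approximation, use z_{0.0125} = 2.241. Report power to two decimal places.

power ≈ 0.96

For two equal groups, power = Φ(d·√(n/2) − z_{α/2}).
d·√(n/2) = 0.66 × √(72/2) = 0.66 × 6.000 = 3.960.
z_β = 3.960 − 2.241 = 1.719.
Power = Φ(1.719) = 0.957.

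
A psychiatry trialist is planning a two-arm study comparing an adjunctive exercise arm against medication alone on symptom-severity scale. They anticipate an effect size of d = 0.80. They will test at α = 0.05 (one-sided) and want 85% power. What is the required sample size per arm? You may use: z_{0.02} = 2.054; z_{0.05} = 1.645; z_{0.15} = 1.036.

n = 23 per group

For two independent groups with equal n: n = 2·((z_{α} + z_β) / d)².
z_{α} + z_β = 1.645 + 1.036 = 2.681.
n = 2 × (2.681 / 0.80)² = 2 × 3.351² = 2 × 11.23 = 22.5.
Round up to the next whole participant.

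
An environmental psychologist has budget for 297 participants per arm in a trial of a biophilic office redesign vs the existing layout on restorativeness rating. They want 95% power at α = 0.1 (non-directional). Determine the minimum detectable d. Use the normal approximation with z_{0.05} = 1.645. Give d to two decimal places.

For two independent groups of n = 297 each: d_min = (z_{α/2} + z_β)·√(2/n).
z-sum = 1.645 + 1.645 = 3.290.
d_min = 3.290 × √(2/297) = 3.290 × 0.0821 = 0.270.

d_min ≈ 0.27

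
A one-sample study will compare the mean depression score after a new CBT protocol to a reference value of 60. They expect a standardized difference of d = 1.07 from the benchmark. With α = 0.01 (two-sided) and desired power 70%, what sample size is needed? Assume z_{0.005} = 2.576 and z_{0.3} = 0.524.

For a one-sample test: n = ((z_{α/2} + z_β) / d)².
z_{α/2} + z_β = 2.576 + 0.524 = 3.100.
n = (3.100 / 1.07)² = 2.897² = 8.39.
Round up.

n = 9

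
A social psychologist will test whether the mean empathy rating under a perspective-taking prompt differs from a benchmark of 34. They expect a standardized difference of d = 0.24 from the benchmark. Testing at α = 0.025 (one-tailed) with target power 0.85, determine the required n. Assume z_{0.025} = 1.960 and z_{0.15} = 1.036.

For a one-sample test: n = ((z_{α} + z_β) / d)².
z_{α} + z_β = 1.960 + 1.036 = 2.996.
n = (2.996 / 0.24)² = 12.483² = 155.83.
Round up.

n = 156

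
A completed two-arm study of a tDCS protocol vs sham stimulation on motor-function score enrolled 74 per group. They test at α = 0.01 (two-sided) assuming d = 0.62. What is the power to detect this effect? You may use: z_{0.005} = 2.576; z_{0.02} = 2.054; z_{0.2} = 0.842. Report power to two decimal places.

For two equal groups, power = Φ(d·√(n/2) − z_{α/2}).
d·√(n/2) = 0.62 × √(74/2) = 0.62 × 6.083 = 3.771.
z_β = 3.771 − 2.576 = 1.195.
Power = Φ(1.195) = 0.884.

power ≈ 0.88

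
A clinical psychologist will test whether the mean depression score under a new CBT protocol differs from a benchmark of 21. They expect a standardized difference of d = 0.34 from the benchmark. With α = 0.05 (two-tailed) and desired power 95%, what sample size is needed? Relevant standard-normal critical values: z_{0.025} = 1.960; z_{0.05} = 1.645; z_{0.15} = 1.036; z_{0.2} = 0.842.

For a one-sample test: n = ((z_{α/2} + z_β) / d)².
z_{α/2} + z_β = 1.960 + 1.645 = 3.605.
n = (3.605 / 0.34)² = 10.603² = 112.42.
Round up.

n = 113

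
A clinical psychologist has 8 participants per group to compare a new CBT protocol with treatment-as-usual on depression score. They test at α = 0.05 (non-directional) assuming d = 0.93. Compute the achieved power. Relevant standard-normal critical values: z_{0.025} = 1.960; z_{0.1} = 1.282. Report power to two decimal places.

For two equal groups, power = Φ(d·√(n/2) − z_{α/2}).
d·√(n/2) = 0.93 × √(8/2) = 0.93 × 2.000 = 1.860.
z_β = 1.860 − 1.960 = -0.100.
Power = Φ(-0.100) = 0.460.

power ≈ 0.46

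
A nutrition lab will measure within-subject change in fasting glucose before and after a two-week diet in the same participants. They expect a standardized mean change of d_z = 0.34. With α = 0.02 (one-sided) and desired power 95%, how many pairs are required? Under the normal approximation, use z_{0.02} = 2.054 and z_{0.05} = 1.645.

For a paired (one-sample on differences) test: n = ((z_{α} + z_β) / d)².
z_{α} + z_β = 2.054 + 1.645 = 3.699.
n = (3.699 / 0.34)² = 10.879² = 118.36.
Round up.

n = 119 pairs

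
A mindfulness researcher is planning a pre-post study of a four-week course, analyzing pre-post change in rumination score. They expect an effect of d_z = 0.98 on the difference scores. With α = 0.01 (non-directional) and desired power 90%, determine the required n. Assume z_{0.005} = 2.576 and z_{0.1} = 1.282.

For a paired (one-sample on differences) test: n = ((z_{α/2} + z_β) / d)².
z_{α/2} + z_β = 2.576 + 1.282 = 3.858.
n = (3.858 / 0.98)² = 3.937² = 15.50.
Round up.

n = 16 pairs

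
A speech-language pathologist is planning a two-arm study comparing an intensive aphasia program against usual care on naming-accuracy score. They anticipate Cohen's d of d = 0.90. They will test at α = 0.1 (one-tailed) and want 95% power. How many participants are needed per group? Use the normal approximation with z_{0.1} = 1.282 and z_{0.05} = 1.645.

For two independent groups with equal n: n = 2·((z_{α} + z_β) / d)².
z_{α} + z_β = 1.282 + 1.645 = 2.927.
n = 2 × (2.927 / 0.90)² = 2 × 3.252² = 2 × 10.58 = 21.2.
Round up to the next whole participant.

n = 22 per group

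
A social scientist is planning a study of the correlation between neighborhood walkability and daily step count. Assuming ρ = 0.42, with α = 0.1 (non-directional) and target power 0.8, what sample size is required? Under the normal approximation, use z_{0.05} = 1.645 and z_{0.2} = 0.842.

n = 34

Fisher's z: C = ½·ln((1+r)/(1−r)) = ½·ln(2.4483) = 0.4477.
n = ((z_{α/2} + z_β)/C)² + 3.
(1.645 + 0.842) / 0.4477 = 2.487 / 0.4477 = 5.555.
n = 5.555² + 3 = 30.86 + 3 = 33.9.
Round up.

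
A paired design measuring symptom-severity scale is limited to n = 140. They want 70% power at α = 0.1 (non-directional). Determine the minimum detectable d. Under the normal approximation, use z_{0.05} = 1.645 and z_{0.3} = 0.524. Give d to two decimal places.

d_min ≈ 0.18

For a single sample (or paired design) of n = 140: d_min = (z_{α/2} + z_β)/√n.
z-sum = 1.645 + 0.524 = 2.169.
d_min = 2.169 / √140 = 2.169 / 11.832 = 0.183.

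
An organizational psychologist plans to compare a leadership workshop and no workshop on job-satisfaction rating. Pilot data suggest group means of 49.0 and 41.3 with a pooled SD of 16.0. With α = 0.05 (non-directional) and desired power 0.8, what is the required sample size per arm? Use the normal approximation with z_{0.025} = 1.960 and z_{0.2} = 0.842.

n = 68 per group

Cohen's d = |M₁ − M₂| / SD_pooled = |49.0 − 41.3| / 16.0 = 7.7 / 16.0 = 0.481.
For two independent groups with equal n: n = 2·((z_{α/2} + z_β) / d)².
z_{α/2} + z_β = 1.960 + 0.842 = 2.802.
n = 2 × (2.802 / 0.481)² = 2 × 5.825² = 2 × 33.93 = 67.9.
Round up to the next whole participant.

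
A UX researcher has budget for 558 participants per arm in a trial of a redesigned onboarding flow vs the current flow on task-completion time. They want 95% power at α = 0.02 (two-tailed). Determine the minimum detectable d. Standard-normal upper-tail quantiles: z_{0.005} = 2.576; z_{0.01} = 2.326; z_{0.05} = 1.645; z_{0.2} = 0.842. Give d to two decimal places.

d_min ≈ 0.24

For two independent groups of n = 558 each: d_min = (z_{α/2} + z_β)·√(2/n).
z-sum = 2.326 + 1.645 = 3.971.
d_min = 3.971 × √(2/558) = 3.971 × 0.0599 = 0.238.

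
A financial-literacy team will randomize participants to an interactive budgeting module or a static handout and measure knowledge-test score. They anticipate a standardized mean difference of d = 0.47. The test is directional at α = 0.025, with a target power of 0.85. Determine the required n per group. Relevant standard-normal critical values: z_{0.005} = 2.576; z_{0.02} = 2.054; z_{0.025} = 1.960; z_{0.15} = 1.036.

For two independent groups with equal n: n = 2·((z_{α} + z_β) / d)².
z_{α} + z_β = 1.960 + 1.036 = 2.996.
n = 2 × (2.996 / 0.47)² = 2 × 6.374² = 2 × 40.63 = 81.3.
Round up to the next whole participant.

n = 82 per group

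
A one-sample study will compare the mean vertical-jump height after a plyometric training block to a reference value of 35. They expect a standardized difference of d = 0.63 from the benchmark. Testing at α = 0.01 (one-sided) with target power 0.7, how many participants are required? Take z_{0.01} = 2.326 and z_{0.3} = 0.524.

n = 21

For a one-sample test: n = ((z_{α} + z_β) / d)².
z_{α} + z_β = 2.326 + 0.524 = 2.850.
n = (2.850 / 0.63)² = 4.524² = 20.46.
Round up.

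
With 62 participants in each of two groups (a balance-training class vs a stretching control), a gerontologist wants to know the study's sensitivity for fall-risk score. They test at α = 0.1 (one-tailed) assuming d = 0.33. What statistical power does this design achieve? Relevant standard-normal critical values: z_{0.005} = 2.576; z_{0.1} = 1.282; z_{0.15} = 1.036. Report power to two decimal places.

For two equal groups, power = Φ(d·√(n/2) − z_{α}).
d·√(n/2) = 0.33 × √(62/2) = 0.33 × 5.568 = 1.837.
z_β = 1.837 − 1.282 = 0.555.
Power = Φ(0.555) = 0.711.

power ≈ 0.71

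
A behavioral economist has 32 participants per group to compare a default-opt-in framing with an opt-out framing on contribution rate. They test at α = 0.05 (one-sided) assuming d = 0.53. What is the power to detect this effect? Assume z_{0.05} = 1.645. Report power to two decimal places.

For two equal groups, power = Φ(d·√(n/2) − z_{α}).
d·√(n/2) = 0.53 × √(32/2) = 0.53 × 4.000 = 2.120.
z_β = 2.120 − 1.645 = 0.475.
Power = Φ(0.475) = 0.683.

power ≈ 0.68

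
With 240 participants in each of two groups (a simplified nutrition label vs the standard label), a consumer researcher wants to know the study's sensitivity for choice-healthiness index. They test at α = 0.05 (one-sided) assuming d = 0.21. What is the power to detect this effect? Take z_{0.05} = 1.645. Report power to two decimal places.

power ≈ 0.74

For two equal groups, power = Φ(d·√(n/2) − z_{α}).
d·√(n/2) = 0.21 × √(240/2) = 0.21 × 10.954 = 2.300.
z_β = 2.300 − 1.645 = 0.655.
Power = Φ(0.655) = 0.744.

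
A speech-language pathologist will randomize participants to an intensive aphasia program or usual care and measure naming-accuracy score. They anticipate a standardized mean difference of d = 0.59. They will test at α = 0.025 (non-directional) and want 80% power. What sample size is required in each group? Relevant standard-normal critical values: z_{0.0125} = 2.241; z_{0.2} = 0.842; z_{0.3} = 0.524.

For two independent groups with equal n: n = 2·((z_{α/2} + z_β) / d)².
z_{α/2} + z_β = 2.241 + 0.842 = 3.083.
n = 2 × (3.083 / 0.59)² = 2 × 5.225² = 2 × 27.31 = 54.6.
Round up to the next whole participant.

n = 55 per group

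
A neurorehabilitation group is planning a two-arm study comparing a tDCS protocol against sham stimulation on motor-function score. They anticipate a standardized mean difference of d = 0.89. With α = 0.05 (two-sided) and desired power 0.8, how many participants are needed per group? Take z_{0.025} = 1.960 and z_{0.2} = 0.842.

n = 20 per group

For two independent groups with equal n: n = 2·((z_{α/2} + z_β) / d)².
z_{α/2} + z_β = 1.960 + 0.842 = 2.802.
n = 2 × (2.802 / 0.89)² = 2 × 3.148² = 2 × 9.91 = 19.8.
Round up to the next whole participant.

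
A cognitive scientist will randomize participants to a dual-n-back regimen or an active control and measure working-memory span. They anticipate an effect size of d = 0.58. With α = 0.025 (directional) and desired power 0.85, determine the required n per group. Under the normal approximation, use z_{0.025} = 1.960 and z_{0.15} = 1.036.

For two independent groups with equal n: n = 2·((z_{α} + z_β) / d)².
z_{α} + z_β = 1.960 + 1.036 = 2.996.
n = 2 × (2.996 / 0.58)² = 2 × 5.166² = 2 × 26.68 = 53.4.
Round up to the next whole participant.

n = 54 per group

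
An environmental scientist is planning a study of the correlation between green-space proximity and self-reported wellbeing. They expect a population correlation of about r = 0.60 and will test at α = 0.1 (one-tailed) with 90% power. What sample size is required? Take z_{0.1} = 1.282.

n = 17

Fisher's z: C = ½·ln((1+r)/(1−r)) = ½·ln(4.0000) = 0.6931.
n = ((z_{α} + z_β)/C)² + 3.
(1.282 + 1.282) / 0.6931 = 2.564 / 0.6931 = 3.699.
n = 3.699² + 3 = 13.68 + 3 = 16.7.
Round up.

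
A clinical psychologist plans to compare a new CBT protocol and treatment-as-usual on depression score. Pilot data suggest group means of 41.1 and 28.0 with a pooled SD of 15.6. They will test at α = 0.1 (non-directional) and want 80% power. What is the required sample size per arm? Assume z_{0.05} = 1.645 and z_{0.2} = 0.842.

n = 18 per group

Cohen's d = |M₁ − M₂| / SD_pooled = |41.1 − 28.0| / 15.6 = 13.1 / 15.6 = 0.840.
For two independent groups with equal n: n = 2·((z_{α/2} + z_β) / d)².
z_{α/2} + z_β = 1.645 + 0.842 = 2.487.
n = 2 × (2.487 / 0.840)² = 2 × 2.961² = 2 × 8.77 = 17.5.
Round up to the next whole participant.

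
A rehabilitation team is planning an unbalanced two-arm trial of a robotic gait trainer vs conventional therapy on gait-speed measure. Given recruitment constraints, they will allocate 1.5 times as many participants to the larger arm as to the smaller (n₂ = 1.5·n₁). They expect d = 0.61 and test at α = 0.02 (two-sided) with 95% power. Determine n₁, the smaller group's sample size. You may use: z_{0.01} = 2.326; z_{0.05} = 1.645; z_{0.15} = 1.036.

n₁ = 71

With allocation ratio k = n₂/n₁ = 1.5, Var(x̄₁−x̄₂) = σ²(1/n₁ + 1/(k·n₁)) = σ²·(k+1)/(k·n₁).
So n₁ = (1 + 1/k)·((z_{α/2} + z_β)/d)² = 1.667 × (3.971/0.61)².
n₁ = 1.667 × 42.38 = 70.6.
Round up: n₁ = 71, giving n₂ = ⌈1.5 × 71⌉ = ⌈106.5⌉ = 107.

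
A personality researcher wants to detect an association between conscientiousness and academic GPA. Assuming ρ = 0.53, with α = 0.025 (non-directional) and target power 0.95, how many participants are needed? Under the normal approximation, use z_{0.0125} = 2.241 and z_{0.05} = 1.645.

n = 47

Fisher's z: C = ½·ln((1+r)/(1−r)) = ½·ln(3.2553) = 0.5901.
n = ((z_{α/2} + z_β)/C)² + 3.
(2.241 + 1.645) / 0.5901 = 3.886 / 0.5901 = 6.585.
n = 6.585² + 3 = 43.37 + 3 = 46.4.
Round up.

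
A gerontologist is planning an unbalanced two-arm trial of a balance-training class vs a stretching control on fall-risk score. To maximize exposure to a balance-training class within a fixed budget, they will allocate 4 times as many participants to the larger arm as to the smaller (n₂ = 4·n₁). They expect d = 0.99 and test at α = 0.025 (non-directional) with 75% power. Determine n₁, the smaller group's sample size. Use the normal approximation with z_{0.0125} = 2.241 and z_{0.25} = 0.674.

n₁ = 11

With allocation ratio k = n₂/n₁ = 4, Var(x̄₁−x̄₂) = σ²(1/n₁ + 1/(k·n₁)) = σ²·(k+1)/(k·n₁).
So n₁ = (1 + 1/k)·((z_{α/2} + z_β)/d)² = 1.250 × (2.915/0.99)².
n₁ = 1.250 × 8.67 = 10.8.
Round up: n₁ = 11, giving n₂ = 4 × 11 = 44.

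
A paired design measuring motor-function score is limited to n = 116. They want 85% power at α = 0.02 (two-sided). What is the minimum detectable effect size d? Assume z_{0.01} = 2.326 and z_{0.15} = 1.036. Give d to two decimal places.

For a single sample (or paired design) of n = 116: d_min = (z_{α/2} + z_β)/√n.
z-sum = 2.326 + 1.036 = 3.362.
d_min = 3.362 / √116 = 3.362 / 10.770 = 0.312.

d_min ≈ 0.31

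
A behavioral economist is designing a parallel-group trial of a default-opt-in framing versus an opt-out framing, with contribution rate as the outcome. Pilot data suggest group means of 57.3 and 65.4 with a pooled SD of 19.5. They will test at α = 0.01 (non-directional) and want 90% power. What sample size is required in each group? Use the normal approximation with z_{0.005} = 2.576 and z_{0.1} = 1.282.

n = 173 per group

Cohen's d = |M₁ − M₂| / SD_pooled = |57.3 − 65.4| / 19.5 = 8.1 / 19.5 = 0.415.
For two independent groups with equal n: n = 2·((z_{α/2} + z_β) / d)².
z_{α/2} + z_β = 2.576 + 1.282 = 3.858.
n = 2 × (3.858 / 0.415)² = 2 × 9.296² = 2 × 86.42 = 172.8.
Round up to the next whole participant.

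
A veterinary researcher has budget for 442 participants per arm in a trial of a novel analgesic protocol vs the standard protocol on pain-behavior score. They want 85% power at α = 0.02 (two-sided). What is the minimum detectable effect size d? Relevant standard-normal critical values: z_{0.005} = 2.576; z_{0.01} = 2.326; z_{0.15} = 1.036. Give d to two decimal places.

d_min ≈ 0.23

For two independent groups of n = 442 each: d_min = (z_{α/2} + z_β)·√(2/n).
z-sum = 2.326 + 1.036 = 3.362.
d_min = 3.362 × √(2/442) = 3.362 × 0.0673 = 0.226.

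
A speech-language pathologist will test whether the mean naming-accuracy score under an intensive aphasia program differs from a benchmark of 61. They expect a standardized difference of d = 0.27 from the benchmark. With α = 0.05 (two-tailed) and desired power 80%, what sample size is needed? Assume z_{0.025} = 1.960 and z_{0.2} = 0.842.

For a one-sample test: n = ((z_{α/2} + z_β) / d)².
z_{α/2} + z_β = 1.960 + 0.842 = 2.802.
n = (2.802 / 0.27)² = 10.378² = 107.70.
Round up.

n = 108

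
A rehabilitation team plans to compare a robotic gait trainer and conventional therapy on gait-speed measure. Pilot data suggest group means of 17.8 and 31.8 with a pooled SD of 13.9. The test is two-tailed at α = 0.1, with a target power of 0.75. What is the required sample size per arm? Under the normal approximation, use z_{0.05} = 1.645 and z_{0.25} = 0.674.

Cohen's d = |M₁ − M₂| / SD_pooled = |17.8 − 31.8| / 13.9 = 14.0 / 13.9 = 1.007.
For two independent groups with equal n: n = 2·((z_{α/2} + z_β) / d)².
z_{α/2} + z_β = 1.645 + 0.674 = 2.319.
n = 2 × (2.319 / 1.007)² = 2 × 2.303² = 2 × 5.30 = 10.6.
Round up to the next whole participant.

n = 11 per group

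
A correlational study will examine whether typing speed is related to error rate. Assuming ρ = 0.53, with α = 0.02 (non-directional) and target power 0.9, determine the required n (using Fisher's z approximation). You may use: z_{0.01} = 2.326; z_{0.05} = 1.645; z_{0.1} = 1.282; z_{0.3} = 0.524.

n = 41

Fisher's z: C = ½·ln((1+r)/(1−r)) = ½·ln(3.2553) = 0.5901.
n = ((z_{α/2} + z_β)/C)² + 3.
(2.326 + 1.282) / 0.5901 = 3.608 / 0.5901 = 6.114.
n = 6.114² + 3 = 37.38 + 3 = 40.4.
Round up.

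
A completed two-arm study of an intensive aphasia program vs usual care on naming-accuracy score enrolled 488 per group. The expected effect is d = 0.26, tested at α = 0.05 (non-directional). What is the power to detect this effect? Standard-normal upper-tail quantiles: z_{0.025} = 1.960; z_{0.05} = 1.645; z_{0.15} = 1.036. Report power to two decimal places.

power ≈ 0.98

For two equal groups, power = Φ(d·√(n/2) − z_{α/2}).
d·√(n/2) = 0.26 × √(488/2) = 0.26 × 15.620 = 4.061.
z_β = 4.061 − 1.960 = 2.101.
Power = Φ(2.101) = 0.982.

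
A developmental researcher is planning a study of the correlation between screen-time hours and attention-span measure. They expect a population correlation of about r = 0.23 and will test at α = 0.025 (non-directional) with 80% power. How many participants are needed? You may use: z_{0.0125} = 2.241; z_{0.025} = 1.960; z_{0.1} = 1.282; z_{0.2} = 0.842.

Fisher's z: C = ½·ln((1+r)/(1−r)) = ½·ln(1.5974) = 0.2342.
n = ((z_{α/2} + z_β)/C)² + 3.
(2.241 + 0.842) / 0.2342 = 3.083 / 0.2342 = 13.164.
n = 13.164² + 3 = 173.29 + 3 = 176.3.
Round up.

n = 177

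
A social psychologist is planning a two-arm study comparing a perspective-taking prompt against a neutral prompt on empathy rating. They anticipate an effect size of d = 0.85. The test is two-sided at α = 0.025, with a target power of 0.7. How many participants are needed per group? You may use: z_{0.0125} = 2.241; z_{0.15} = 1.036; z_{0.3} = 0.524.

For two independent groups with equal n: n = 2·((z_{α/2} + z_β) / d)².
z_{α/2} + z_β = 2.241 + 0.524 = 2.765.
n = 2 × (2.765 / 0.85)² = 2 × 3.253² = 2 × 10.58 = 21.2.
Round up to the next whole participant.

n = 22 per group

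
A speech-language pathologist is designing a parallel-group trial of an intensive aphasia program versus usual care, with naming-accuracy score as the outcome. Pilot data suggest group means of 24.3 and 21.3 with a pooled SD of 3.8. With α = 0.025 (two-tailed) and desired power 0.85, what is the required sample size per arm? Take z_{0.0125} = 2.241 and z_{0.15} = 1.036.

Cohen's d = |M₁ − M₂| / SD_pooled = |24.3 − 21.3| / 3.8 = 3.0 / 3.8 = 0.789.
For two independent groups with equal n: n = 2·((z_{α/2} + z_β) / d)².
z_{α/2} + z_β = 2.241 + 1.036 = 3.277.
n = 2 × (3.277 / 0.789)² = 2 × 4.153² = 2 × 17.25 = 34.5.
Round up to the next whole participant.

n = 35 per group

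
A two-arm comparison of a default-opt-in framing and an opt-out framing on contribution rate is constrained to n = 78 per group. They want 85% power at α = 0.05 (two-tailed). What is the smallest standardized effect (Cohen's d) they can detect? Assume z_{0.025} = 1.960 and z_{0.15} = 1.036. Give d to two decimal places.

For two independent groups of n = 78 each: d_min = (z_{α/2} + z_β)·√(2/n).
z-sum = 1.960 + 1.036 = 2.996.
d_min = 2.996 × √(2/78) = 2.996 × 0.1601 = 0.480.

d_min ≈ 0.48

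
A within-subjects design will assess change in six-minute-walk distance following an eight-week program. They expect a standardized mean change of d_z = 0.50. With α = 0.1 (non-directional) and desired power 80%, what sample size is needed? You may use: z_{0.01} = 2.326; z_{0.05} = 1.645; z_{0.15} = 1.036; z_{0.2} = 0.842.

n = 25 pairs

For a paired (one-sample on differences) test: n = ((z_{α/2} + z_β) / d)².
z_{α/2} + z_β = 1.645 + 0.842 = 2.487.
n = (2.487 / 0.50)² = 4.974² = 24.74.
Round up.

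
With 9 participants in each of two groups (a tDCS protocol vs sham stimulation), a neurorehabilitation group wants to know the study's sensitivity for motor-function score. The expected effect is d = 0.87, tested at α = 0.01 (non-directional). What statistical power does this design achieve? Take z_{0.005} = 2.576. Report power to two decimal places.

For two equal groups, power = Φ(d·√(n/2) − z_{α/2}).
d·√(n/2) = 0.87 × √(9/2) = 0.87 × 2.121 = 1.846.
z_β = 1.846 − 2.576 = -0.730.
Power = Φ(-0.730) = 0.233.

power ≈ 0.23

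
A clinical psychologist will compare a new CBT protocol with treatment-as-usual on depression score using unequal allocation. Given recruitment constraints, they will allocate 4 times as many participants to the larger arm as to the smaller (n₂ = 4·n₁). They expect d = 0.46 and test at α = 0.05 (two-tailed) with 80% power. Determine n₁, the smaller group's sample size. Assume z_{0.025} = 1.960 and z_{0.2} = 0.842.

With allocation ratio k = n₂/n₁ = 4, Var(x̄₁−x̄₂) = σ²(1/n₁ + 1/(k·n₁)) = σ²·(k+1)/(k·n₁).
So n₁ = (1 + 1/k)·((z_{α/2} + z_β)/d)² = 1.250 × (2.802/0.46)².
n₁ = 1.250 × 37.10 = 46.4.
Round up: n₁ = 47, giving n₂ = 4 × 47 = 188.

n₁ = 47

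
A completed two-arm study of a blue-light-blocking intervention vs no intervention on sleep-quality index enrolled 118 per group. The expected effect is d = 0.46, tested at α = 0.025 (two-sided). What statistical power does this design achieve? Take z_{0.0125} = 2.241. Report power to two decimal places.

For two equal groups, power = Φ(d·√(n/2) − z_{α/2}).
d·√(n/2) = 0.46 × √(118/2) = 0.46 × 7.681 = 3.533.
z_β = 3.533 − 2.241 = 1.292.
Power = Φ(1.292) = 0.902.

power ≈ 0.90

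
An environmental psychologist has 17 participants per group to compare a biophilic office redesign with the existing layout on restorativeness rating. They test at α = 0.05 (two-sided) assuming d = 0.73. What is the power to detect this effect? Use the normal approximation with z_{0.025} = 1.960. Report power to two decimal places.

For two equal groups, power = Φ(d·√(n/2) − z_{α/2}).
d·√(n/2) = 0.73 × √(17/2) = 0.73 × 2.915 = 2.128.
z_β = 2.128 − 1.960 = 0.168.
Power = Φ(0.168) = 0.567.

power ≈ 0.57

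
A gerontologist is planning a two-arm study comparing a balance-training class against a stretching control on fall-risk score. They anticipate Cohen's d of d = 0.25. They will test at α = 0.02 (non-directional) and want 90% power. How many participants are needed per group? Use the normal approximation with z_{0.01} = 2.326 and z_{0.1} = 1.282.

n = 417 per group

For two independent groups with equal n: n = 2·((z_{α/2} + z_β) / d)².
z_{α/2} + z_β = 2.326 + 1.282 = 3.608.
n = 2 × (3.608 / 0.25)² = 2 × 14.432² = 2 × 208.28 = 416.6.
Round up to the next whole participant.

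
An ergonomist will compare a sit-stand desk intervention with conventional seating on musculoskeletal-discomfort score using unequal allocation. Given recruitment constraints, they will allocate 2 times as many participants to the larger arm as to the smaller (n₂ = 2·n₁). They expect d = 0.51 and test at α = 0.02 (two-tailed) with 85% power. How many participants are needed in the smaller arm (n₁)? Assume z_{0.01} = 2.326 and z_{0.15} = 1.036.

With allocation ratio k = n₂/n₁ = 2, Var(x̄₁−x̄₂) = σ²(1/n₁ + 1/(k·n₁)) = σ²·(k+1)/(k·n₁).
So n₁ = (1 + 1/k)·((z_{α/2} + z_β)/d)² = 1.500 × (3.362/0.51)².
n₁ = 1.500 × 43.46 = 65.2.
Round up: n₁ = 66, giving n₂ = 2 × 66 = 132.

n₁ = 66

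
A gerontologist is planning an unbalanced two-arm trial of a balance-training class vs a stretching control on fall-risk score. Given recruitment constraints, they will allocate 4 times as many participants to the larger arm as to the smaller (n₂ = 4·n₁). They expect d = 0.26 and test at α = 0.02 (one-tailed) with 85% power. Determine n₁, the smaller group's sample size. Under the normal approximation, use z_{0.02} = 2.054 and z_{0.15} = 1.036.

With allocation ratio k = n₂/n₁ = 4, Var(x̄₁−x̄₂) = σ²(1/n₁ + 1/(k·n₁)) = σ²·(k+1)/(k·n₁).
So n₁ = (1 + 1/k)·((z_{α} + z_β)/d)² = 1.250 × (3.090/0.26)².
n₁ = 1.250 × 141.24 = 176.6.
Round up: n₁ = 177, giving n₂ = 4 × 177 = 708.

n₁ = 177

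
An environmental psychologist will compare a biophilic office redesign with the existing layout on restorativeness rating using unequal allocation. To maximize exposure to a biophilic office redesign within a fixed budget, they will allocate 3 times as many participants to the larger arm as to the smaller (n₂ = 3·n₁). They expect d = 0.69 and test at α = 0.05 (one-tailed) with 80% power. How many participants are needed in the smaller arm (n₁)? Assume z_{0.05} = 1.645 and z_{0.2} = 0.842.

n₁ = 18

With allocation ratio k = n₂/n₁ = 3, Var(x̄₁−x̄₂) = σ²(1/n₁ + 1/(k·n₁)) = σ²·(k+1)/(k·n₁).
So n₁ = (1 + 1/k)·((z_{α} + z_β)/d)² = 1.333 × (2.487/0.69)².
n₁ = 1.333 × 12.99 = 17.3.
Round up: n₁ = 18, giving n₂ = 3 × 18 = 54.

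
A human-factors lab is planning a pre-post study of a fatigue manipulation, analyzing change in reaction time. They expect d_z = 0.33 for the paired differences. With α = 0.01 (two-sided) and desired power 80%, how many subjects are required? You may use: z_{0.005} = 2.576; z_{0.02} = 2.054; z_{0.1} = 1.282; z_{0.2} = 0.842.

n = 108 pairs

For a paired (one-sample on differences) test: n = ((z_{α/2} + z_β) / d)².
z_{α/2} + z_β = 2.576 + 0.842 = 3.418.
n = (3.418 / 0.33)² = 10.358² = 107.28.
Round up.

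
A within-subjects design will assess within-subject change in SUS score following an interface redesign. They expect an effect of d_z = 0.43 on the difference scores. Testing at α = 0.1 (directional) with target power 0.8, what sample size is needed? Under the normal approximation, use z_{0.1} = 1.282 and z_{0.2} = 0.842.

For a paired (one-sample on differences) test: n = ((z_{α} + z_β) / d)².
z_{α} + z_β = 1.282 + 0.842 = 2.124.
n = (2.124 / 0.43)² = 4.940² = 24.40.
Round up.

n = 25 pairs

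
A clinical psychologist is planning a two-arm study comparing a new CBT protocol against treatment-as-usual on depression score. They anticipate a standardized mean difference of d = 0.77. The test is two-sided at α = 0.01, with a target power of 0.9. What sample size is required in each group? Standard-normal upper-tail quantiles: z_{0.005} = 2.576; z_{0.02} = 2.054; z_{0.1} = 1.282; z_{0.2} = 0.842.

For two independent groups with equal n: n = 2·((z_{α/2} + z_β) / d)².
z_{α/2} + z_β = 2.576 + 1.282 = 3.858.
n = 2 × (3.858 / 0.77)² = 2 × 5.010² = 2 × 25.10 = 50.2.
Round up to the next whole participant.

n = 51 per group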